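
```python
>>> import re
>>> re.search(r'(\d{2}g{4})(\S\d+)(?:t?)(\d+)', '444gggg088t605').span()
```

The match spans [1:14] → '44gggg088t605'.

(1, 14)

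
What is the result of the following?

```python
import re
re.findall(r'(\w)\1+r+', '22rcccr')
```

`\1` is not a pattern — it's the concrete string captured by group 1, re-applied verbatim.
With a single group, `findall` returns only what that group captured — 2 items.

['2', 'c']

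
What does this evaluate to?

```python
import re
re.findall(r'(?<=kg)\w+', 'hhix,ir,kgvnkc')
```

['vnkc']

The `(?=…)`/`(?<=…)` assertion just peeks at neighbouring text; it doesn't advance the match position.
Matches: at [10:14] → 'vnkc'.
With no groups in the pattern, `findall` gives back each whole match — 1 here.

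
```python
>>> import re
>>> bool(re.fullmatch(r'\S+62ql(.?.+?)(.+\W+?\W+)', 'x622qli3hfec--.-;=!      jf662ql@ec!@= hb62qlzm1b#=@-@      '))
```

False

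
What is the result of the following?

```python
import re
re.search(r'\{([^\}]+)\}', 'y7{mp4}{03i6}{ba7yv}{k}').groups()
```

('mp4',)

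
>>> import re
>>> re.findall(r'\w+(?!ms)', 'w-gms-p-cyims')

`(?!…)`/`(?<!…)` only lets a position through if the neighbouring text does NOT match; no characters are consumed.
Matches: at [0:1] → 'w'; at [2:5] → 'gms'; at [6:7] → 'p'; at [8:13] → 'cyims'.
Since nothing is captured, `findall` lists the 4 matched substrings directly.

['w', 'gms', 'p', 'cyims']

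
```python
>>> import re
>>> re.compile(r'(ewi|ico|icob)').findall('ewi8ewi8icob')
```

Alternation tries branches left to right and keeps the first one that lets the overall match succeed at that position.
Scanning left to right: at [0:3] match 'ewi', group 1 = 'ewi'; at [4:7] match 'ewi', group 1 = 'ewi'; at [8:11] match 'ico', group 1 = 'ico'.
`findall` collects group 1 from each match (3 total).

['ewi', 'ewi', 'ico']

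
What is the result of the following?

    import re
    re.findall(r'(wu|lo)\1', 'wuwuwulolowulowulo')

['wu', 'lo']

After group 1 captures some text, `\1` only succeeds where that same text appears again.
One capturing group, so `findall` returns just the captured substring from each match — 2 in all.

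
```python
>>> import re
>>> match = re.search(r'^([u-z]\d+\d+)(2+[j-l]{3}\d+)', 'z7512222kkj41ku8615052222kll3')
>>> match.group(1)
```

This matches anchored at the start of the string; then a character in [u-z], then one or more of a digit, then one or more of a digit (captured); then one or more of the literal '2', then exactly 3 of a character in [j-l], then one or more of a digit (captured).
`search` walks the string left to right and returns the first match it finds.
The match spans [0:13] → 'z7512222kkj41'.
Captured: group 1 = 'z751222', group 2 = '2kkj41'.

'z751222'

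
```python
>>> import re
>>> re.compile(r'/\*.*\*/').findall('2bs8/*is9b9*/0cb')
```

['/*is9b9*/']

Walking the string: at [4:13] → '/*is9b9*/'.
`findall` yields the raw match text (1 of them) because the pattern has no groups.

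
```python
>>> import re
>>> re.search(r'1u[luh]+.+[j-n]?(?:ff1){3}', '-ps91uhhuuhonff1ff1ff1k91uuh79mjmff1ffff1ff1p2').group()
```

'1uhhuuhonff1ff1ff1'

Pattern: the literal '1u', then one or more of one of [luh], then one or more of any character; then optionally a character in [j-n], then the literal 'ff1' repeated 3 times.
The match spans [4:22] → '1uhhuuhonff1ff1ff1'.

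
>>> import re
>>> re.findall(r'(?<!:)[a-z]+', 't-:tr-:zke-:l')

['t', 'r', 'ke']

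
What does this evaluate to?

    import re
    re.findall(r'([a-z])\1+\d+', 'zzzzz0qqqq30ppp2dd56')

A backreference is literal: `\1` must see the identical characters the first group matched.
Scanning left to right: at [0:6] match 'zzzzz0', group 1 = 'z'; at [6:12] match 'qqqq30', group 1 = 'q'; at [12:16] match 'ppp2', group 1 = 'p'; at [16:20] match 'dd56', group 1 = 'd'.
One capturing group, so `findall` returns just the captured substring from each match — 4 in all.

['z', 'q', 'p', 'd']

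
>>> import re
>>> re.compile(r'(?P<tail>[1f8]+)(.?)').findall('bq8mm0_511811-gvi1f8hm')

Pattern: one or more of one of [1f8] (captured as 'tail'); then optionally any character (captured).
Matches: at [2:4] match '8m', groups = ('8', 'm'); at [8:14] match '11811-', groups = ('11811', '-'); at [17:21] match '1f8h', groups = ('1f8', 'h').
2 groups means each result is a tuple of 2 captured strings — 3 here.

[('8', 'm'), ('11811', '-'), ('1f8', 'h')]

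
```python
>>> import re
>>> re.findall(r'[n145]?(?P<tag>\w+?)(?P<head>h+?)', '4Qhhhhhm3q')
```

The `?` after the quantifier makes it lazy — it takes as little as possible before letting the rest of the pattern try.
`findall` packs the 2 group values into a tuple for every match.

[('Q', 'h'), ('h', 'h'), ('h', 'h')]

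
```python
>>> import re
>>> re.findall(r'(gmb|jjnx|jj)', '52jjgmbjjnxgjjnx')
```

['jj', 'gmb', 'jjnx', 'jjnx']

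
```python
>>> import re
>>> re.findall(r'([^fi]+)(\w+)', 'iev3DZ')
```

[('ev3D', 'Z')]

This matches one or more of any character except [fi] (captured); then one or more of a word character (captured).
Scanning left to right: at [1:6] match 'ev3DZ', groups = ('ev3D', 'Z').
With 2 capturing groups, `findall` returns a 2-tuple per match.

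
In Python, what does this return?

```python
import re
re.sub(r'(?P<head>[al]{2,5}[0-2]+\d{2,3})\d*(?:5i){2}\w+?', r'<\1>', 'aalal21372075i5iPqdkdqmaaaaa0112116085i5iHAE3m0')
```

'<aalal21372>qdkdqm<aaaaa011211608>AE3m0'

This matches 2 to 5 of one of [al], then one or more of a character in [0-2], then 2 to 3 of a digit (captured as 'head'); then zero or more of a digit, then the literal '5i' repeated 2 times, then one or more of a word character (lazy).
A non-greedy quantifier consumes as few characters as it can — just enough that the remainder of the pattern still matches from where it stops; whatever follows it matches normally.
Matches: at [0:17] → 'aalal21372075i5iP'; at [23:42] → 'aaaaa0112116085i5iH'.
The replacement refers to a captured group, so each match is rewritten using its own captured text.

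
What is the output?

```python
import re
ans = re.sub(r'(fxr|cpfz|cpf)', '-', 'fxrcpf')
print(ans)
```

--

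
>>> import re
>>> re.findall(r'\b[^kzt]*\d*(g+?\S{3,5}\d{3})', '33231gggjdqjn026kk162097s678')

This matches a word boundary (`\b`, zero-width); then zero or more of any character except [kzt], then zero or more of a digit; then one or more of the literal 'g' (lazy), then 3 to 5 of a non-whitespace character, then exactly 3 of a digit (captured).
`findall` collects group 1 from the one match (1 total).

['gjdqjn026']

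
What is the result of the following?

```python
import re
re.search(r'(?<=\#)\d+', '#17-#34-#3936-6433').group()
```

'17'

Because the assertion is zero-width, the text it checks is not consumed and won't appear in the result.
Unlike `match`, `search` isn't anchored — it looks for the pattern anywhere in the string.
The match spans [1:3] → '17'.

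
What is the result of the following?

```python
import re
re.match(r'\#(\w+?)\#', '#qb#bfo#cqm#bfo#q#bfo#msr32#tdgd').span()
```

(0, 4)

With `match`, the pattern is implicitly anchored at the beginning.
The match spans [0:4] → '#qb#'.
Captured: group 1 = 'qb'.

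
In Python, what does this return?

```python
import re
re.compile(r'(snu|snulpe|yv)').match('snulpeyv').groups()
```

`|` is ordered: at each position the engine commits to the first alternative that works.
`re.match` only tries the pattern at the start of the string.
The match spans [0:3] → 'snu'.
Captured: group 1 = 'snu'.

('snu',)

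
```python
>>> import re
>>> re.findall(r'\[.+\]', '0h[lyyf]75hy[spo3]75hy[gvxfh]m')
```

Scanning left to right: at [2:29] → '[lyyf]75hy[spo3]75hy[gvxfh]'.
No capturing groups, so `findall` returns the 1 full match string.

['[lyyf]75hy[spo3]75hy[gvxfh]']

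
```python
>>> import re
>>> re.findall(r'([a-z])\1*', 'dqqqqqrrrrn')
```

`\1` has to match the exact text group 1 already captured.
With a single group, `findall` returns only what that group captured — 4 items.

['d', 'q', 'r', 'n']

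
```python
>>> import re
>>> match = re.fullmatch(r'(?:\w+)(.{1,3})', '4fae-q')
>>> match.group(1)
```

'-q'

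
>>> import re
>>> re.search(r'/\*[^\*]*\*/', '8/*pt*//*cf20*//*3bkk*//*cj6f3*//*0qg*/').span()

(1, 7)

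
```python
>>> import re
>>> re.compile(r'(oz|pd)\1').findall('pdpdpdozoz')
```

['pd', 'oz']

After group 1 captures some text, `\1` only succeeds where that same text appears again.
Scanning left to right: at [0:4] match 'pdpd', group 1 = 'pd'; at [6:10] match 'ozoz', group 1 = 'oz'.
`findall` collects group 1 from each match (2 total).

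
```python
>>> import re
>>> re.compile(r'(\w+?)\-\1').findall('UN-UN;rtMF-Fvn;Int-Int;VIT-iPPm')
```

A backreference is literal: `\1` must see the identical characters the first group matched.
Walking the string: at [0:5] match 'UN-UN', group 1 = 'UN'; at [9:12] match 'F-F', group 1 = 'F'; at [15:22] match 'Int-Int', group 1 = 'Int'.
`findall` collects group 1 from each match (3 total).

['UN', 'F', 'Int']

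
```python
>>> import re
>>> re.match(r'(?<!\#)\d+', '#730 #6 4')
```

None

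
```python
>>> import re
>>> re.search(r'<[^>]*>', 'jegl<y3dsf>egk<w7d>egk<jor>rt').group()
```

The match spans [4:11] → '<y3dsf>'.

'<y3dsf>'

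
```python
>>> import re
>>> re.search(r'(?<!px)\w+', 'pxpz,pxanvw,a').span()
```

(0, 4)

`(?!…)`/`(?<!…)` only lets a position through if the neighbouring text does NOT match; no characters are consumed.
The match spans [0:4] → 'pxpz'.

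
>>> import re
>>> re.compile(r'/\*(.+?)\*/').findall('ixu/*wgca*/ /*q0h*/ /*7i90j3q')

['wgca', 'q0h']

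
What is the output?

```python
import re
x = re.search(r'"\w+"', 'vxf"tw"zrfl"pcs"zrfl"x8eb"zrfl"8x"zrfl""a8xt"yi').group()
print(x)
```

"tw"

Unlike `match`, `search` isn't anchored — it looks for the pattern anywhere in the string.
The match spans [3:7] → '"tw"'.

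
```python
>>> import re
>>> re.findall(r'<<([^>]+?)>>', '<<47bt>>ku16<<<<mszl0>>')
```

['47bt', '<<mszl0']

With a single group, `findall` returns only what that group captured — 2 items.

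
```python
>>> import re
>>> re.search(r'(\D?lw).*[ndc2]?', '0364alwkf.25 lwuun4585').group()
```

'alwkf.25 lwuun4585'

This matches optionally a non-digit, then the literal 'lw' (captured); then zero or more of any character, then optionally one of [ndc2].
`re.search` tries every starting position until one works.
The match spans [4:22] → 'alwkf.25 lwuun4585'.
Captured: group 1 = 'alw'.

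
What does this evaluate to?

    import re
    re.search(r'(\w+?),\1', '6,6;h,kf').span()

(0, 3)

`\1` has to match the exact text group 1 already captured.
Unlike `match`, `search` isn't anchored — it looks for the pattern anywhere in the string.
The match spans [0:3] → '6,6'.
Captured: group 1 = '6'.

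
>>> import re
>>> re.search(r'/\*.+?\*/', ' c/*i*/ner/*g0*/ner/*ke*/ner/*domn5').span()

The match spans [2:7] → '/*i*/'.

(2, 7)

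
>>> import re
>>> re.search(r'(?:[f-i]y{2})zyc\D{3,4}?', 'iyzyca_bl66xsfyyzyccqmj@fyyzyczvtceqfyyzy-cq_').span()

(13, 22)

A `+?`/`*?`/`{m,n}?` starts at its minimum and grows only as far as needed for what follows to match.
The match spans [13:22] → 'fyyzyccqm'.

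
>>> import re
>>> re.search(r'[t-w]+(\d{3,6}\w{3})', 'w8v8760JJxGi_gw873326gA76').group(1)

'8760JJx'

The match spans [2:10] → 'v8760JJx'.
Captured: group 1 = '8760JJx'.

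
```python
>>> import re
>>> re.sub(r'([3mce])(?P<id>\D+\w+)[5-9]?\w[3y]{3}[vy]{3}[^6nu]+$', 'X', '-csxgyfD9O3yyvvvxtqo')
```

'-X'

Each match is replaced by 'X'.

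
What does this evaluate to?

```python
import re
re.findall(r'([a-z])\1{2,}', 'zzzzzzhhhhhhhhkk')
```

A backreference is literal: `\1` must see the identical characters the first group matched.
`findall` collects group 1 from each match (2 total).

['z', 'h']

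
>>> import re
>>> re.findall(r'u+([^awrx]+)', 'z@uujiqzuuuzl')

['jiqzuuuzl']

This matches one or more of a literal 'u'; then one or more of any character except [awrx] (captured).
Walking the string: at [2:13] match 'uujiqzuuuzl', group 1 = 'jiqzuuuzl'.
Because there's exactly one group, `findall` drops the full match and keeps group 1 from the one hit.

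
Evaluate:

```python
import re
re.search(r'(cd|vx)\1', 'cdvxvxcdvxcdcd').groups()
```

('vx',)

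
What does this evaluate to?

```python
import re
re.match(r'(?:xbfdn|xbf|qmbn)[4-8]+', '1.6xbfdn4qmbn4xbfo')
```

None

With `match`, the pattern is implicitly anchored at the beginning.
Here the pattern fails at index 0, so the call returns None.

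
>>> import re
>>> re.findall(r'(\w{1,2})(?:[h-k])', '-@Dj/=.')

Pattern: 1 to 2 of a word character (captured); then a character in [h-k] (non-capturing group).
Because there's exactly one group, `findall` drops the full match and keeps group 1 from the one hit.

['D']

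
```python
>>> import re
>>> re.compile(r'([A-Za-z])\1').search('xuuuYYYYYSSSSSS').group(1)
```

'u'

`\1` is not a pattern — it's the concrete string captured by group 1, re-applied verbatim.
`re.search` scans for the first position where the pattern succeeds.
The match spans [1:3] → 'uu'.
Captured: group 1 = 'u'.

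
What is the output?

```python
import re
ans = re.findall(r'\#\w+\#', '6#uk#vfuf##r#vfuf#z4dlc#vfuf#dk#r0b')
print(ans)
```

Scanning left to right: at [1:5] → '#uk#'; at [10:13] → '#r#'; at [17:24] → '#z4dlc#'; at [28:32] → '#dk#'.
With no groups in the pattern, `findall` gives back each whole match — 4 here.

['#uk#', '#r#', '#z4dlc#', '#dk#']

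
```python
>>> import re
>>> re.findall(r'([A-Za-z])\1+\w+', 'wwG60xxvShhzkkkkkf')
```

`\1` is not a pattern — it's the concrete string captured by group 1, re-applied verbatim.
Walking the string: at [0:18] match 'wwG60xxvShhzkkkkkf', group 1 = 'w'.
With a single group, `findall` returns only what that group captured — 1 item.

['w']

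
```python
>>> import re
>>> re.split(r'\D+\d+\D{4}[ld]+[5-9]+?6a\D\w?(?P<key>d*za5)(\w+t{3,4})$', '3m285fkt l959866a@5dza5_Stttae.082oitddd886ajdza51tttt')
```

['3m285fkt l959866a@5dza5', 'za5', '1tttt', '']

This matches one or more of a non-digit, then one or more of a digit, then exactly 4 of a non-digit; then one or more of one of [ld], then one or more of a character in [5-9] (lazy); then the literal '6a', then a non-digit, then optionally a word character; then zero or more of the literal 'd', then the literal 'za5' (captured as 'key'); then one or more of a word character, then 3 to 4 of the literal 't' (captured); then anchored at the end.
The group in the pattern means `split` returns the separators' captures alongside the pieces.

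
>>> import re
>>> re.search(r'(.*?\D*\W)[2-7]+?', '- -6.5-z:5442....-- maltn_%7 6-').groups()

The pattern matches zero or more of any character (lazy), then zero or more of a non-digit, then a non-word character (captured); then one or more of a character in [2-7] (lazy).
Unlike `match`, `search` isn't anchored — it looks for the pattern anywhere in the string.
The match spans [0:4] → '- -6'.
Captured: group 1 = '- -'.

('- -',)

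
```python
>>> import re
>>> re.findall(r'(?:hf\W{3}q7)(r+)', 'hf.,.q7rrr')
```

['rrr']

Pattern: the literal 'hf', then exactly 3 of a non-word character, then the literal 'q7' (non-capturing group); then one or more of a literal 'r' (captured).
One capturing group, so `findall` returns just the captured substring from the one match — 1 in all.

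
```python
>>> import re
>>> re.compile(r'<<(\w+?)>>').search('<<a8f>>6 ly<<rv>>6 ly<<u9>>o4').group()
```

'<<a8f>>'

`re.search` scans for the first position where the pattern succeeds.
The match spans [0:7] → '<<a8f>>'.
Captured: group 1 = 'a8f'.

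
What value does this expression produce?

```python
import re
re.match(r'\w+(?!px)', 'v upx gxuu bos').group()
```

'v'

`match` is anchored at position 0; if the pattern doesn't fit there, it returns None.
The match spans [0:1] → 'v'.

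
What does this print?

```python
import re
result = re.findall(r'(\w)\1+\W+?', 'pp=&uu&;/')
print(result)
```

A backreference is literal: `\1` must see the identical characters the first group matched.
Matches: at [0:3] match 'pp=', group 1 = 'p'; at [4:7] match 'uu&', group 1 = 'u'.
With a single group, `findall` returns only what that group captured — 2 items.

['p', 'u']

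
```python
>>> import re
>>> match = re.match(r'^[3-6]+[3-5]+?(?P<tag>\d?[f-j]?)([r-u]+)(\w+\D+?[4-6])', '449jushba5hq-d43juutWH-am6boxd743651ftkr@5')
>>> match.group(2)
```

Pattern: anchored at the start of the string; then one or more of a character in [3-6], then one or more of a character in [3-5] (lazy); then optionally a digit, then optionally a character in [f-j] (captured as 'tag'); then one or more of a character in [r-u] (captured); then one or more of a word character, then one or more of a non-digit (lazy), then a character in [4-6] (captured).
`re.match` only tries the pattern at the start of the string.
The match spans [0:15] → '449jushba5hq-d4'.
Captured: group 1 = '9j', group 2 = 'us', group 3 = 'hba5hq-d4'.

'us'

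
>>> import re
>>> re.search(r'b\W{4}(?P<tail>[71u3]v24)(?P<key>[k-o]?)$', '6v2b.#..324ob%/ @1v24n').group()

'b%/ @1v24n'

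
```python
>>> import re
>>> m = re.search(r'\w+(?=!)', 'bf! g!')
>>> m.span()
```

(0, 2)

The positive lookaround only admits positions where the adjacent text matches; those characters stay outside the span.
`re.search` tries every starting position until one works.
The match spans [0:2] → 'bf'.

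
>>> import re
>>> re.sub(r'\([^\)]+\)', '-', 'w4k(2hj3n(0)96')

'w4k-96'

Matches: at [3:12] → '(2hj3n(0)'.
Every occurrence is swapped for '-'.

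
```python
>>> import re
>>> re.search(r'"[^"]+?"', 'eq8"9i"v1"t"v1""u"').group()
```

`re.search` tries every starting position until one works.
The match spans [3:7] → '"9i"'.

'"9i"'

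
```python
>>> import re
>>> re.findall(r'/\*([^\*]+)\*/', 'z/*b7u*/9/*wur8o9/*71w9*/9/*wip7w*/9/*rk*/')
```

['b7u', '71w9', 'wip7w', 'rk']

Walking the string: at [1:8] match '/*b7u*/', group 1 = 'b7u'; at [17:25] match '/*71w9*/', group 1 = '71w9'; at [26:35] match '/*wip7w*/', group 1 = 'wip7w'; at [36:42] match '/*rk*/', group 1 = 'rk'.
With a single group, `findall` returns only what that group captured — 4 items.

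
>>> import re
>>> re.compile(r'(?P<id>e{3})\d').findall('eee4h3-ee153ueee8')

['eee', 'eee']

Because there's exactly one group, `findall` drops the full match and keeps group 1 from each hit.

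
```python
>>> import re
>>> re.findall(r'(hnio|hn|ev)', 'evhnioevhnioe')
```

['ev', 'hnio', 'ev', 'hnio']

`|` is ordered: at each position the engine commits to the first alternative that works.
Scanning left to right: at [0:2] match 'ev', group 1 = 'ev'; at [2:6] match 'hnio', group 1 = 'hnio'; at [6:8] match 'ev', group 1 = 'ev'; at [8:12] match 'hnio', group 1 = 'hnio'.
With a single group, `findall` returns only what that group captured — 4 items.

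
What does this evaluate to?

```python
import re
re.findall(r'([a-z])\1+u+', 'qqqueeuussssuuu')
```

['q', 'e', 's']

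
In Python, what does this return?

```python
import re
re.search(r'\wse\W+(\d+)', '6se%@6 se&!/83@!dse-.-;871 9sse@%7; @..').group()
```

'6se%@6'

This matches a word character, then the literal 'se'; then one or more of a non-word character; then one or more of a digit (captured).
`re.search` tries every starting position until one works.
The match spans [0:6] → '6se%@6'.
Captured: group 1 = '6'.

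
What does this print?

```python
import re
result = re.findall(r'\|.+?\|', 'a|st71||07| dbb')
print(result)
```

['|st71|', '|07|']

The `?` after the quantifier makes it lazy — it takes as little as possible before letting the rest of the pattern try.
Matches: at [1:7] → '|st71|'; at [7:11] → '|07|'.
Since nothing is captured, `findall` lists the 2 matched substrings directly.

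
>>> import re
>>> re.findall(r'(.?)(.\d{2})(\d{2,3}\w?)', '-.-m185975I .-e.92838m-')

[('-', 'm18', '5975'), ('e', '.92', '838m')]

The pattern matches optionally any character (captured); then any character, then exactly 2 of a digit (captured); then 2 to 3 of a digit, then optionally a word character (captured).
Matches: at [2:10] match '-m185975', groups = ('-', 'm18', '5975'); at [14:22] match 'e.92838m', groups = ('e', '.92', '838m').
`findall` packs the 3 group values into a tuple for every match.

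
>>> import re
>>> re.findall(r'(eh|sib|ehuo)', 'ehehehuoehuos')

Alternation tries branches left to right and keeps the first one that lets the overall match succeed at that position.
Scanning left to right: at [0:2] match 'eh', group 1 = 'eh'; at [2:4] match 'eh', group 1 = 'eh'; at [4:6] match 'eh', group 1 = 'eh'; at [8:10] match 'eh', group 1 = 'eh'.
`findall` collects group 1 from each match (4 total).

['eh', 'eh', 'eh', 'eh']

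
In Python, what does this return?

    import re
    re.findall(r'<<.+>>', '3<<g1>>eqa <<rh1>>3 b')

['<<g1>>eqa <<rh1>>']

`findall` yields the raw match text (1 of them) because the pattern has no groups.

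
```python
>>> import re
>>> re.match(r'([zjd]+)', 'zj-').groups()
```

This matches one or more of one of [zjd] (captured).
`match` is anchored at position 0; if the pattern doesn't fit there, it returns None.
The match spans [0:2] → 'zj'.
Captured: group 1 = 'zj'.

('zj',)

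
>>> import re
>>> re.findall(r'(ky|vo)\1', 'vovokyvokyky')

The backreference `\1` re-matches whatever the first group consumed, character for character.
Matches: at [0:4] match 'vovo', group 1 = 'vo'; at [8:12] match 'kyky', group 1 = 'ky'.
Because there's exactly one group, `findall` drops the full match and keeps group 1 from each hit.

['vo', 'ky']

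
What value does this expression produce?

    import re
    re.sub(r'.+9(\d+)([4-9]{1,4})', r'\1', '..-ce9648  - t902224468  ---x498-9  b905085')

'0508'

`\1` in the replacement pulls in group 1's text for each match.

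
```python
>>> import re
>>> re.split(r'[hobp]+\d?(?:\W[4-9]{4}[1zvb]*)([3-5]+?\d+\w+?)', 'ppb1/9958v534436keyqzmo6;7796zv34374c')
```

['', '534436k', 'eyqzm', '34374c', '']

This matches one or more of one of [hobp], then optionally a digit; then a non-word character, then exactly 4 of a character in [4-9], then zero or more of one of [1zvb] (non-capturing group); then one or more of a character in [3-5] (lazy), then one or more of a digit, then one or more of a word character (lazy) (captured).
The `?` after the quantifier makes it lazy — it takes as little as possible before letting the rest of the pattern try.
Matches to split on: at [0:17] → 'ppb1/9958v534436k'; at [22:37] → 'o6;7796zv34374c'.
Because the pattern has a capturing group, `split` also inserts each captured text between the pieces.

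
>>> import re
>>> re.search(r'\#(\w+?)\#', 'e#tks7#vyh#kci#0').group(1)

'tks7'

The match spans [1:7] → '#tks7#'.
Captured: group 1 = 'tks7'.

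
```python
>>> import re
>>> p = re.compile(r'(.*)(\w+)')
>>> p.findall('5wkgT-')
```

[('5wkg', 'T')]

The pattern matches zero or more of any character (captured); then one or more of a word character (captured).
Scanning left to right: at [0:5] match '5wkgT', groups = ('5wkg', 'T').
`findall` packs the 2 group values into a tuple for every match.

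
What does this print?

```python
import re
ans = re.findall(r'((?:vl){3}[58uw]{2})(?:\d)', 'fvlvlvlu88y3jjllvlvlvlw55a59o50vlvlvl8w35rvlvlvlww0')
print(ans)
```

This matches the literal 'vl' repeated 3 times, then exactly 2 of one of [58uw] (captured); then a digit (non-capturing group).
Walking the string: at [1:10] match 'vlvlvlu88', group 1 = 'vlvlvlu8'; at [16:25] match 'vlvlvlw55', group 1 = 'vlvlvlw5'; at [31:40] match 'vlvlvl8w3', group 1 = 'vlvlvl8w'; at [42:51] match 'vlvlvlww0', group 1 = 'vlvlvlww'.
One capturing group, so `findall` returns just the captured substring from each match — 4 in all.

['vlvlvlu8', 'vlvlvlw5', 'vlvlvl8w', 'vlvlvlww']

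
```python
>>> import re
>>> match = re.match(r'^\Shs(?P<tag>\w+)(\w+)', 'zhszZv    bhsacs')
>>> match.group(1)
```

The pattern matches anchored at the start of the string; then a non-whitespace character, then the literal 'hs'; then one or more of a word character (captured as 'tag'); then one or more of a word character (captured).
`match` is anchored at position 0; if the pattern doesn't fit there, it returns None.
The match spans [0:6] → 'zhszZv'.
Captured: group 1 = 'zZ', group 2 = 'v'.

'zZ'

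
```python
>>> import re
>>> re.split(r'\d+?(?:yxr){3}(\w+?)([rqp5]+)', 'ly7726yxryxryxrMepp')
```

Pattern: one or more of a digit (lazy), then the literal 'yxr' repeated 3 times; then one or more of a word character (lazy) (captured); then one or more of one of [rqp5] (captured).
Matches to split on: at [2:19] → '7726yxryxryxrMepp'.
`re.split` interleaves the captured-group text with the surrounding fragments.

['ly', 'Me', 'pp', '']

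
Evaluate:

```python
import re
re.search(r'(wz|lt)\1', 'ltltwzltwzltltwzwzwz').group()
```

'ltlt'

After group 1 captures some text, `\1` only succeeds where that same text appears again.
The match spans [0:4] → 'ltlt'.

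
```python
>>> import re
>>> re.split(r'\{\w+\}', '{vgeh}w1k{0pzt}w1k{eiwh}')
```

['', 'w1k', 'w1k', '']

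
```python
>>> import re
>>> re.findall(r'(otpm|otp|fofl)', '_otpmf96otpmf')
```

Alternation tries branches left to right and keeps the first one that lets the overall match succeed at that position.
Because there's exactly one group, `findall` drops the full match and keeps group 1 from each hit.

['otpm', 'otpm']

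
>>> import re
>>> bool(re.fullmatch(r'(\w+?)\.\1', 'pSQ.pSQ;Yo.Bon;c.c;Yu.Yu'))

A backreference is literal: `\1` must see the identical characters the first group matched.
`re.fullmatch` is like wrapping the pattern in `^…$` (in single-line mode).
Here the pattern can't cover the whole string, so the call returns None, and `bool(None)` is False.

False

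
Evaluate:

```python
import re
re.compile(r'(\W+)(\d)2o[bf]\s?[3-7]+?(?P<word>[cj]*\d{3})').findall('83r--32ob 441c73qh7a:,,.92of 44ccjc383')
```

`findall` packs the 3 group values into a tuple for every match.

[(':,,.', '9', 'ccjc383')]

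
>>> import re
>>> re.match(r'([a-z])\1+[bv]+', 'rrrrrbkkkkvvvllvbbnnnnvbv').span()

(0, 6)

`\1` has to match the exact text group 1 already captured.
With `match`, the pattern is implicitly anchored at the beginning.
The match spans [0:6] → 'rrrrrb'.
Captured: group 1 = 'r'.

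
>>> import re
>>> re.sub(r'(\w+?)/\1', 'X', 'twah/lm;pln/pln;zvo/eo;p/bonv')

'twah/lm;X;zvo/eo;p/bonv'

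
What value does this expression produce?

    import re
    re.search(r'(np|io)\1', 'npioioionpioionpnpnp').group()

'ioio'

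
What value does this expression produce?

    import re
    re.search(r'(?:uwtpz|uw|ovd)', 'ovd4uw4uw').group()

Unlike `match`, `search` isn't anchored — it looks for the pattern anywhere in the string.
The match spans [0:3] → 'ovd'.

'ovd'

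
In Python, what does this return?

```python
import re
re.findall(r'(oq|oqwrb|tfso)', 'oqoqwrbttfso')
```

['oq', 'oq', 'tfso']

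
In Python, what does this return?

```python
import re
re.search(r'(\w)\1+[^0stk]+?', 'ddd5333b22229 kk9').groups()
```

('d',)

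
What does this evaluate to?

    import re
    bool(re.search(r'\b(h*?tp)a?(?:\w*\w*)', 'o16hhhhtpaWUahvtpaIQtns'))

False

The pattern matches a word boundary (`\b`, zero-width); then zero or more of the literal 'h' (lazy), then the literal 'tp' (captured); then optionally a literal 'a'; then zero or more of a word character, then zero or more of a word character (non-capturing group).
Here the pattern never matches, so the call returns None, and `bool(None)` is False.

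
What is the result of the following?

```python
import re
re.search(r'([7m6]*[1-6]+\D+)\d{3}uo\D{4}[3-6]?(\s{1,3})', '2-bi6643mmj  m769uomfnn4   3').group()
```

'6643mmj  m769uomfnn4   '

The pattern matches zero or more of one of [7m6], then one or more of a character in [1-6], then one or more of a non-digit (captured); then exactly 3 of a digit, then the literal 'uo'; then exactly 4 of a non-digit, then optionally a character in [3-6]; then 1 to 3 of whitespace (captured).
Unlike `match`, `search` isn't anchored — it looks for the pattern anywhere in the string.
The match spans [4:27] → '6643mmj  m769uomfnn4   '.
Captured: group 1 = '6643mmj  m', group 2 = '   '.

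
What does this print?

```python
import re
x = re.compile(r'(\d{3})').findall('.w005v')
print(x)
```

['005']

This matches exactly 3 of a digit (captured).
`findall` collects group 1 from the one match (1 total).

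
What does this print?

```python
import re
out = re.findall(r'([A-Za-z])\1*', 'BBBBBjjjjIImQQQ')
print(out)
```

['B', 'j', 'I', 'm', 'Q']

After group 1 captures some text, `\1` only succeeds where that same text appears again.
One capturing group, so `findall` returns just the captured substring from each match — 5 in all.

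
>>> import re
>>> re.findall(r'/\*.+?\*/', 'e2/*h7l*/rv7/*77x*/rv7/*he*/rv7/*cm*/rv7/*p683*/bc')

['/*h7l*/', '/*77x*/', '/*he*/', '/*cm*/', '/*p683*/']

With the lazy modifier that quantifier settles for the fewest repetitions that let the rest of the pattern succeed (the atoms after it are unaffected and can still be greedy).
No capturing groups, so `findall` returns the 5 full match strings.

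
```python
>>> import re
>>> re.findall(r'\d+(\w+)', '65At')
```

Pattern: one or more of a digit; then one or more of a word character (captured).
`findall` collects group 1 from the one match (1 total).

['At']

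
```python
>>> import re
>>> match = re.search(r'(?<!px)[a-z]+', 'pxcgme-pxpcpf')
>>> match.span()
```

(0, 6)

`(?!…)`/`(?<!…)` only lets a position through if the neighbouring text does NOT match; no characters are consumed.
The match spans [0:6] → 'pxcgme'.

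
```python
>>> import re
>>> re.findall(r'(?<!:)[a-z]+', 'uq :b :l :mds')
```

`(?!…)`/`(?<!…)` only lets a position through if the neighbouring text does NOT match; no characters are consumed.
Matches: at [0:2] → 'uq'; at [11:13] → 'ds'.
Since nothing is captured, `findall` lists the 2 matched substrings directly.

['uq', 'ds']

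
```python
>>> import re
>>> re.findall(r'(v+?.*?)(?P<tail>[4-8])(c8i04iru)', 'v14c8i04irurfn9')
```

[('v1', '4', 'c8i04iru')]

With 3 capturing groups, `findall` returns a 3-tuple per match.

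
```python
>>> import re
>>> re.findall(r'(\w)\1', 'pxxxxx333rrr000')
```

`\1` is not a pattern — it's the concrete string captured by group 1, re-applied verbatim.
Matches: at [1:3] match 'xx', group 1 = 'x'; at [3:5] match 'xx', group 1 = 'x'; at [6:8] match '33', group 1 = '3'; at [9:11] match 'rr', group 1 = 'r'; at [12:14] match '00', group 1 = '0'.
Because there's exactly one group, `findall` drops the full match and keeps group 1 from each hit.

['x', 'x', '3', 'r', '0']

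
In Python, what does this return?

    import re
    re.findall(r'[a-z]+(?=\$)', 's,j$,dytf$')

['j', 'dytf']

Lookahead/lookbehind check context without consuming it, so the matched span excludes the asserted characters.
No capturing groups, so `findall` returns the 2 full match strings.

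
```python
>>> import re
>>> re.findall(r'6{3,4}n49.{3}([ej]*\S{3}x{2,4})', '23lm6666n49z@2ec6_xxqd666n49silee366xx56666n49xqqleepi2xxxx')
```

Because there's exactly one group, `findall` drops the full match and keeps group 1 from each hit.

['ec6_xx', 'ee366xx']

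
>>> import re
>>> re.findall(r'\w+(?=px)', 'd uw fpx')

['f']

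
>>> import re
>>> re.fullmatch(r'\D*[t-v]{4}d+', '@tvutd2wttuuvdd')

None

This matches zero or more of a non-digit; then exactly 4 of a character in [t-v], then one or more of the literal 'd'.
`fullmatch` succeeds only if the pattern covers the string from start to end.
Here there's no way to consume every character, so the call returns None.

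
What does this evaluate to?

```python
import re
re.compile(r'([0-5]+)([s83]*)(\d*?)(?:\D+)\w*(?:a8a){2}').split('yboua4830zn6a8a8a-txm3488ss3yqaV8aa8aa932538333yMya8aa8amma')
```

['yboua4830zn6a8a8a-txm', '34', '88ss3', '', 'mma']

Pattern: one or more of a character in [0-5] (captured); then zero or more of one of [s83] (captured); then zero or more of a digit (lazy) (captured); then one or more of a non-digit (non-capturing group); then zero or more of a word character, then the literal 'a8a' repeated 2 times.
`re.split` interleaves the captured-group text with the surrounding fragments.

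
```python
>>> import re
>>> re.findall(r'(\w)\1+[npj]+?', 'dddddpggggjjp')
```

The backreference `\1` re-matches whatever the first group consumed, character for character.
Walking the string: at [0:6] match 'dddddp', group 1 = 'd'; at [6:11] match 'ggggj', group 1 = 'g'.
One capturing group, so `findall` returns just the captured substring from each match — 2 in all.

['d', 'g']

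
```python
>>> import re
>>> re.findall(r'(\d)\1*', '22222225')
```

`\1` is not a pattern — it's the concrete string captured by group 1, re-applied verbatim.
Scanning left to right: at [0:7] match '2222222', group 1 = '2'; at [7:8] match '5', group 1 = '5'.
Because there's exactly one group, `findall` drops the full match and keeps group 1 from each hit.

['2', '5']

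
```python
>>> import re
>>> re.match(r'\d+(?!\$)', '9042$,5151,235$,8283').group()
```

'904'

The negative lookahead/lookbehind blocks any match where the forbidden context is present.
With `match`, the pattern is implicitly anchored at the beginning.
The match spans [0:3] → '904'.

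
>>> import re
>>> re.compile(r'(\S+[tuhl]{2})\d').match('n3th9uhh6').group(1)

'n3th9uhh'

The match spans [0:9] → 'n3th9uhh6'.
Captured: group 1 = 'n3th9uhh'.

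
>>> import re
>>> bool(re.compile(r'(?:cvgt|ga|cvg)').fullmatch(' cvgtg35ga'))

False

`re.fullmatch` requires the pattern to consume the entire string.
Here the pattern can't cover the whole string, so the call returns None, and `bool(None)` is False.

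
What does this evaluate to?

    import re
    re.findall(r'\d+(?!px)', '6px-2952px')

Because the assertion is negative and zero-width, positions next to the forbidden text are skipped.
Matches: at [4:7] → '295'.
`findall` yields the raw match text (1 of them) because the pattern has no groups.

['295']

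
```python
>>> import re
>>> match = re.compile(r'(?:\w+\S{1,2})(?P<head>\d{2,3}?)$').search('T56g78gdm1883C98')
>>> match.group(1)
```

'98'

The match spans [0:16] → 'T56g78gdm1883C98'.
Captured: group 1 = '98'.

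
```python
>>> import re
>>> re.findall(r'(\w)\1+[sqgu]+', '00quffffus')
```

After group 1 captures some text, `\1` only succeeds where that same text appears again.
Scanning left to right: at [0:4] match '00qu', group 1 = '0'; at [4:10] match 'ffffus', group 1 = 'f'.
One capturing group, so `findall` returns just the captured substring from each match — 2 in all.

['0', 'f']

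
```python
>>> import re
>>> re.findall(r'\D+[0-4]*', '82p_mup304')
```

['p_mup304']

Pattern: one or more of a non-digit; then zero or more of a character in [0-4].
With no groups in the pattern, `findall` gives back each whole match — 1 here.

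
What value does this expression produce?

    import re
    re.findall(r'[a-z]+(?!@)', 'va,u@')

['va']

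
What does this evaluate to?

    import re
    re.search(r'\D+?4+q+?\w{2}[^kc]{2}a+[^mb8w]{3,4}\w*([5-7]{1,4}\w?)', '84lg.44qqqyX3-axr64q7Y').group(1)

This matches one or more of a non-digit (lazy), then one or more of the literal '4'; then one or more of a literal 'q' (lazy), then exactly 2 of a word character, then exactly 2 of any character except [kc]; then one or more of a literal 'a'; then 3 to 4 of any character except [mb8w], then zero or more of a word character; then 1 to 4 of a character in [5-7], then optionally a word character (captured).
Unlike `match`, `search` isn't anchored — it looks for the pattern anywhere in the string.
The match spans [2:22] → 'lg.44qqqyX3-axr64q7Y'.
Captured: group 1 = '7Y'.

'7Y'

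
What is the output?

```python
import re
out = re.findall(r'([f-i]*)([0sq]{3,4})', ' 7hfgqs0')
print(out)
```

[('hfg', 'qs0')]

`findall` packs the 2 group values into a tuple for every match.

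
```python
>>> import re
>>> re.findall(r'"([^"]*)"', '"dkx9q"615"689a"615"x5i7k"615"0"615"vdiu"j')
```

['dkx9q', '689a', 'x5i7k', '0', 'vdiu']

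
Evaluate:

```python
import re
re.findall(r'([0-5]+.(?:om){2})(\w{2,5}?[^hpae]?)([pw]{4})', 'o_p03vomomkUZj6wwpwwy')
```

A non-greedy quantifier consumes as few characters as it can — just enough that the remainder of the pattern still matches from where it stops; whatever follows it matches normally.
With 3 capturing groups, `findall` returns a 3-tuple per match.

[('03vomom', 'kUZj6', 'wwpw')]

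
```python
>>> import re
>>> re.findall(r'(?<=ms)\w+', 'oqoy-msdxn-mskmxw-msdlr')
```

['dxn', 'kmxw', 'dlr']

Lookahead/lookbehind check context without consuming it, so the matched span excludes the asserted characters.
Walking the string: at [7:10] → 'dxn'; at [13:17] → 'kmxw'; at [20:23] → 'dlr'.
`findall` yields the raw match text (3 of them) because the pattern has no groups.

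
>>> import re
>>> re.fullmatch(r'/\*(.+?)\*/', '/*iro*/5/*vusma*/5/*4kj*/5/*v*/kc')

None

For `fullmatch`, every character of the input must be accounted for by the pattern.
Here there's no way to consume every character, so the call returns None.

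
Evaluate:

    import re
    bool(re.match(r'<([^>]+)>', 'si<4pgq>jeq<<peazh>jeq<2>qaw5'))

`re.match` only tries the pattern at the start of the string.
Here position 0 doesn't satisfy it, so the call returns None, and `bool(None)` is False.

False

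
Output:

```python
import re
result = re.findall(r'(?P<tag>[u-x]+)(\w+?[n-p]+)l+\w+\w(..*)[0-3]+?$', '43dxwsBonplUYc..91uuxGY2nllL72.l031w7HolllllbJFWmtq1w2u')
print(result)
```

[]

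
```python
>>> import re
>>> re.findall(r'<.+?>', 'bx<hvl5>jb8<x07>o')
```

Lazy quantifiers expand one character at a time until the remainder of the pattern can match.
Walking the string: at [2:8] → '<hvl5>'; at [11:16] → '<x07>'.
Since nothing is captured, `findall` lists the 2 matched substrings directly.

['<hvl5>', '<x07>']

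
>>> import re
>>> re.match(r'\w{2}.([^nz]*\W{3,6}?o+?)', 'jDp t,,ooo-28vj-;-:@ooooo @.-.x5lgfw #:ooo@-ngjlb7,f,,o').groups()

This matches exactly 2 of a word character, then any character; then zero or more of any character except [nz], then 3 to 6 of a non-word character (lazy), then one or more of a literal 'o' (lazy) (captured).
With the lazy modifier that quantifier settles for the fewest repetitions that let the rest of the pattern succeed (the atoms after it are unaffected and can still be greedy).
`match` is anchored at position 0; if the pattern doesn't fit there, it returns None.
The match spans [0:40] → 'jDp t,,ooo-28vj-;-:@ooooo @.-.x5lgfw #:o'.
Captured: group 1 = ' t,,ooo-28vj-;-:@ooooo @.-.x5lgfw #:o'.

(' t,,ooo-28vj-;-:@ooooo @.-.x5lgfw #:o',)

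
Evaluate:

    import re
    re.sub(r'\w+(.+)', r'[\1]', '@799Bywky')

'@[y]'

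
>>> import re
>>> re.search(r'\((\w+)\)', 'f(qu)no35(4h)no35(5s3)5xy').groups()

The match spans [1:5] → '(qu)'.
Captured: group 1 = 'qu'.

('qu',)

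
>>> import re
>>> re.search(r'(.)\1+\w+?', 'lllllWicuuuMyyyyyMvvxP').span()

`\1` is not a pattern — it's the concrete string captured by group 1, re-applied verbatim.
`search` walks the string left to right and returns the first match it finds.
The match spans [0:6] → 'lllllW'.
Captured: group 1 = 'l'.

(0, 6)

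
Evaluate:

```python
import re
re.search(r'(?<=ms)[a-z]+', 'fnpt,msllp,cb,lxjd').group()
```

'llp'

Because the assertion is zero-width, the text it checks is not consumed and won't appear in the result.
The match spans [7:10] → 'llp'.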